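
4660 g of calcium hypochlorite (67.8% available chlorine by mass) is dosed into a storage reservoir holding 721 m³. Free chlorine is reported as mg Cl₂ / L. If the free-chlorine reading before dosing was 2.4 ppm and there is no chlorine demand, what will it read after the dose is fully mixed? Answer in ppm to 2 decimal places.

Volume: 721 m³ = 721,000 L.
Available chlorine delivered: 4660 g × 0.678 = 3159 g as Cl₂.
Concentration rise: 3159 g / 721,000 L = 4.382 mg/L = 4.38 ppm.
Final FC: 2.4 + 4.38 = 6.78 ppm.

6.78 ppm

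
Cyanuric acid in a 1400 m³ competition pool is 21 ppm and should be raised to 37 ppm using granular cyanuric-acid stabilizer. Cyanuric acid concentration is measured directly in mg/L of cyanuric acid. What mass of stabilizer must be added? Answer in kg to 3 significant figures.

Volume: 1400 m³ = 1,400,000 L.
CYA to add: (37 − 21) = 16 mg/L × 1,400,000 L = 22,400 g cyanuric acid.

22.4 kg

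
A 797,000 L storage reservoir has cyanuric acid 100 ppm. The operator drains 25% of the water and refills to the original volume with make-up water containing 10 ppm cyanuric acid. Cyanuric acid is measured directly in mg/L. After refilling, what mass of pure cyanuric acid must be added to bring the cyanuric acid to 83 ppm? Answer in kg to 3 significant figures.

After draining 25% and refilling: 100 × 0.75 + 10 × 0.25 = 77.5 ppm.
Deficit to target: 83 − 77.5 = 5.5 mg/L.
Mass: 5.5 mg/L × 797,000 L = 4384 g cyanuric acid.

4.38 kg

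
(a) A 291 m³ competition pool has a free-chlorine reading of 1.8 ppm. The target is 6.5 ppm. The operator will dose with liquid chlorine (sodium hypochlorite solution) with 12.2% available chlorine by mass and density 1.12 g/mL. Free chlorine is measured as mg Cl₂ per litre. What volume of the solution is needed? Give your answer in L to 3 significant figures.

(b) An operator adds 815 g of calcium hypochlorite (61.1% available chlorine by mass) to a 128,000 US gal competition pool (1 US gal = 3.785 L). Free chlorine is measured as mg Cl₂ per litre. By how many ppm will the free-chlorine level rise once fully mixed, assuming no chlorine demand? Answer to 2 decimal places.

(a) Volume: 291 m³ = 291,000 L.
(a) Chlorine deficit: 6.5 − 1.8 = 4.7 ppm = 4.7 mg/L as Cl₂.
(a) Cl₂ equivalent needed: 4.7 mg/L × 291,000 L = 1,368,000 mg = 1368 g.
(a) Product at 12.2% available chlorine: 1368 / 0.122 = 11,210 g.
(a) Volume at density 1.12 g/mL: 11,210 g ÷ 1.12 g/mL = 10,010 mL.

(b) Volume: 128,000 US gal × 3.785 L/gal = 484,480 L.
(b) Available chlorine delivered: 815 g × 0.611 = 498 g as Cl₂.
(b) Concentration rise: 498 g / 484,480 L = 1.028 mg/L = 1.03 ppm.

(a) 10.0 L; (b) 1.03 ppm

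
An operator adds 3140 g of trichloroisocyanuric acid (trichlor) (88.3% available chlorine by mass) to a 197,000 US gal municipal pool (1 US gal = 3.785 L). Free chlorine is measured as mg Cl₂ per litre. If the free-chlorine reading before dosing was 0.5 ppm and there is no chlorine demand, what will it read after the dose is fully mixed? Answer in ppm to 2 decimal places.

Volume: 197,000 US gal × 3.785 L/gal = 745,645 L.
Available chlorine delivered: 3140 g × 0.883 = 2773 g as Cl₂.
Concentration rise: 2773 g / 745,645 L = 3.718 mg/L = 3.72 ppm.
Final FC: 0.5 + 3.72 = 4.22 ppm.

4.22 ppm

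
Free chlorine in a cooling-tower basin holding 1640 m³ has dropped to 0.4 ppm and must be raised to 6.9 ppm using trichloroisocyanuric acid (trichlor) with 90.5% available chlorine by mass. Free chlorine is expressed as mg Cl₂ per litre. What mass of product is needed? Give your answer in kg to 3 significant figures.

11.8 kg

Volume: 1640 m³ = 1,640,000 L.
Chlorine deficit: 6.9 − 0.4 = 6.5 ppm = 6.5 mg/L as Cl₂.
Cl₂ equivalent needed: 6.5 mg/L × 1,640,000 L = 10,660,000 mg = 10,660 g.
Product at 90.5% available chlorine: 10,660 / 0.905 = 11,780 g.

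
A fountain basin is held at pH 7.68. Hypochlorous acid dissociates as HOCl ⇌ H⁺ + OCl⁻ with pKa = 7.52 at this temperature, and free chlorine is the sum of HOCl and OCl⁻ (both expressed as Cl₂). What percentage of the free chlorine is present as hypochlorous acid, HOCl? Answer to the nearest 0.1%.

[OCl⁻]/[HOCl] = 10^(pH − pKa) = 10^(7.68 − 7.52) = 10^0.16 = 1.445.
Fraction as HOCl = 1 / (1 + 1.445) = 0.4089.

40.9%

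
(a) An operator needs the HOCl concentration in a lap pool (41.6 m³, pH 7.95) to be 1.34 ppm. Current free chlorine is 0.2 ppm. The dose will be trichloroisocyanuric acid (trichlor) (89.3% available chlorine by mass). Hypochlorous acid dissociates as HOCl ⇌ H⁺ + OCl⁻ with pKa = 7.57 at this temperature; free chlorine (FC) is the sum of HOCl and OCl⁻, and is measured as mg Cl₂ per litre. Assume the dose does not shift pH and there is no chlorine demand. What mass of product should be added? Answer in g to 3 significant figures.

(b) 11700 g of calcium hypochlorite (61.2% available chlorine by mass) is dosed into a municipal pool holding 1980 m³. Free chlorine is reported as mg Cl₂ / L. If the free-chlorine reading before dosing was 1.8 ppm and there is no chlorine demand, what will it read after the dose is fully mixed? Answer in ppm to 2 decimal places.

(a) Volume: 41.6 m³ = 41,600 L.
(a) [OCl⁻]/[HOCl] = 10^(pH − pKa) = 10^(7.95 − 7.57) = 2.399; fraction as HOCl = 1/(1 + 2.399) = 0.2942.
(a) Free chlorine required for 1.34 ppm HOCl: 1.34 / 0.2942 = 4.554 ppm.
(a) FC to add: 4.554 − 0.2 = 4.354 mg/L as Cl₂.
(a) Cl₂ equivalent: 4.354 mg/L × 41,600 L = 181.1 g.
(a) Product at 89.3% available Cl: 181.1 / 0.893 = 202.8 g.

(b) Volume: 1980 m³ = 1,980,000 L.
(b) Available chlorine delivered: 11,700 g × 0.612 = 7160 g as Cl₂.
(b) Concentration rise: 7160 g / 1,980,000 L = 3.616 mg/L = 3.62 ppm.
(b) Final FC: 1.8 + 3.62 = 5.42 ppm.

(a) 203 g; (b) 5.42 ppm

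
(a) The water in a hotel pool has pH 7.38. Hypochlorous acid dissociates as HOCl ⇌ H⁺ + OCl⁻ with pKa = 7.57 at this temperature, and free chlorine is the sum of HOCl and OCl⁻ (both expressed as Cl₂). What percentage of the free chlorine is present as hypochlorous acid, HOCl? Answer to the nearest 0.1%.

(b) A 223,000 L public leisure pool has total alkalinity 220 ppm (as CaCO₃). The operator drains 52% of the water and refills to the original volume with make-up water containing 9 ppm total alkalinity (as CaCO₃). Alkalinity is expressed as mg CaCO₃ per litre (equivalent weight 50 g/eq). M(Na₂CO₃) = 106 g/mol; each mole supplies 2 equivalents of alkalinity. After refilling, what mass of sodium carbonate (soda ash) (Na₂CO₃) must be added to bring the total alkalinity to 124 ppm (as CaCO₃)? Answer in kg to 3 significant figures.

(a) [OCl⁻]/[HOCl] = 10^(pH − pKa) = 10^(7.38 − 7.57) = 10^-0.19 = 0.6457.
(a) Fraction as HOCl = 1 / (1 + 0.6457) = 0.6077.

(b) After draining 52% and refilling: 220 × 0.48 + 9 × 0.52 = 110.28 ppm.
(b) Deficit to target: 124 − 110.28 = 13.72 mg/L.
(b) As CaCO₃: 13.72 mg/L × 223,000 L = 3060 g; ÷ 50 g/eq ÷ 2 = 30.6 mol Na₂CO₃.
(b) Mass: 30.6 × 106 = 3243 g.

(a) 60.8%; (b) 3.24 kg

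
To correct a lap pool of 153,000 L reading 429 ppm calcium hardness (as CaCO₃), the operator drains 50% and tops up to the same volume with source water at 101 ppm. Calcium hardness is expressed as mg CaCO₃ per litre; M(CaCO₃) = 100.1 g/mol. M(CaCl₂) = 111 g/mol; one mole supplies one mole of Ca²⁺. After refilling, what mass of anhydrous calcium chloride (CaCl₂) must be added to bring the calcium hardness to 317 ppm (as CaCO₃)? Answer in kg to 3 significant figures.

After draining 50% and refilling: 429 × 0.50 + 101 × 0.50 = 265 ppm.
Deficit to target: 317 − 265 = 52 mg/L.
As CaCO₃: 52 mg/L × 153,000 L = 7956 g; ÷ 100.1 = 79.48 mol Ca²⁺.
Mass: 79.48 × 111 = 8822 g.

8.82 kg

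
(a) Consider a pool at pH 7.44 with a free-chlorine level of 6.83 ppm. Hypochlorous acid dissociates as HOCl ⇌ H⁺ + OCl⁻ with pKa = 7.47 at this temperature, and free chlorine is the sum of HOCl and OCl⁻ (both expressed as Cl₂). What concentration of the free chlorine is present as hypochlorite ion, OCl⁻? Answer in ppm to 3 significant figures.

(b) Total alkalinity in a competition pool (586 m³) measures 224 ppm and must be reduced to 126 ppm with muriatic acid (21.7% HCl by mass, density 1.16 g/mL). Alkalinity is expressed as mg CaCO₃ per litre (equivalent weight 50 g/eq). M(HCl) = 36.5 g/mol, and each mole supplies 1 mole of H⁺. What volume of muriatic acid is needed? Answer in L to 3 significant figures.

(a) 3.30 ppm; (b) 167 L

(a) [OCl⁻]/[HOCl] = 10^(pH − pKa) = 10^(7.44 − 7.47) = 10^-0.03 = 0.9333.
(a) Fraction as HOCl = 1 / (1 + 0.9333) = 0.5173.
(a) OCl⁻ = (1 − 0.5173) × 6.83 ppm = 3.297 ppm.

(b) Volume: 586 m³ = 586,000 L.
(b) Alkalinity to neutralize: (224 − 126) = 98 mg/L as CaCO₃ × 586,000 L = 57,430 g as CaCO₃.
(b) Equivalents of H⁺ required: 57,430 ÷ 50 g/eq = 1149 eq = 1149 mol HCl.
(b) Mass of HCl: 1149 × 36.5 = 41,920 g.
(b) Mass of 21.7% solution: 41,920 / 0.217 = 193,200 g.
(b) Volume: 193,200 g ÷ 1.16 g/mL = 166,500 mL.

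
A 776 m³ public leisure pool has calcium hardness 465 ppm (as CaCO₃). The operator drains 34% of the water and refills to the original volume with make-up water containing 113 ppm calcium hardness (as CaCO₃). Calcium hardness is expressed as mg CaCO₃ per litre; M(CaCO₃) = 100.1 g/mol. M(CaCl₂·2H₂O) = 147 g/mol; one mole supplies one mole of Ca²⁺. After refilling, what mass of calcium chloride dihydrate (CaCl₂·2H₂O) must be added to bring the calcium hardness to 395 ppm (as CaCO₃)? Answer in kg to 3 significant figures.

56.6 kg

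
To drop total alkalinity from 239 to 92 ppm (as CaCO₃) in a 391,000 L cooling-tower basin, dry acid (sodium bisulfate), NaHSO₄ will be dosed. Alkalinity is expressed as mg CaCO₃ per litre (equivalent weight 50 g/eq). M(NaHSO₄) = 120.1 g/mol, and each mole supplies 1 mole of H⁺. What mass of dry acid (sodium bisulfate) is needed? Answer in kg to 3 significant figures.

138 kg

Alkalinity to neutralize: (239 − 92) = 147 mg/L as CaCO₃ × 391,000 L = 57,480 g as CaCO₃.
Equivalents of H⁺ required: 57,480 ÷ 50 g/eq = 1150 eq = 1150 mol NaHSO₄.
Mass of NaHSO₄: 1150 × 120.1 = 138,100 g.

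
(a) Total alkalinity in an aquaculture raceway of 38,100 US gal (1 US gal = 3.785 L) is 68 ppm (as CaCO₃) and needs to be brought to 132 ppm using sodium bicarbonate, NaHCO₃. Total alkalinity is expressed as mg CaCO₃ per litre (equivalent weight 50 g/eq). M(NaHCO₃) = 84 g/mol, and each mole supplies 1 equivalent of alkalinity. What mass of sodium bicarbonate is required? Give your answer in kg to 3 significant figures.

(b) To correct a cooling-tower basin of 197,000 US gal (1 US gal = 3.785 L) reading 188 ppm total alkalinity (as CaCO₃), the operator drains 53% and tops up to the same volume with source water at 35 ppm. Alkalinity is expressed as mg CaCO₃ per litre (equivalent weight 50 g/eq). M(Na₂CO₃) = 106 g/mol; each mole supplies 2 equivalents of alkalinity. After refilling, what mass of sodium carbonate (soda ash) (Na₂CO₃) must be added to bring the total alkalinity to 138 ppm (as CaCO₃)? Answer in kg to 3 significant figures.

(a) Volume: 38,100 US gal × 3.785 L/gal = 144,208 L.
(a) Alkalinity to add: (132 − 68) = 64 mg/L as CaCO₃ × 144,208 L = 9229 g as CaCO₃.
(a) Equivalents: 9229 g ÷ 50 g/eq = 184.6 eq.
(a) NaHCO₃ supplies 1 eq per mole → 184.6 mol.
(a) Mass: 184.6 mol × 84 g/mol = 15,510 g.

(b) Volume: 197,000 US gal × 3.785 L/gal = 745,645 L.
(b) After draining 53% and refilling: 188 × 0.47 + 35 × 0.53 = 106.91 ppm.
(b) Deficit to target: 138 − 106.91 = 31.09 mg/L.
(b) As CaCO₃: 31.09 mg/L × 745,645 L = 23,180 g; ÷ 50 g/eq ÷ 2 = 231.8 mol Na₂CO₃.
(b) Mass: 231.8 × 106 = 24,570 g.

(a) 15.5 kg; (b) 24.6 kg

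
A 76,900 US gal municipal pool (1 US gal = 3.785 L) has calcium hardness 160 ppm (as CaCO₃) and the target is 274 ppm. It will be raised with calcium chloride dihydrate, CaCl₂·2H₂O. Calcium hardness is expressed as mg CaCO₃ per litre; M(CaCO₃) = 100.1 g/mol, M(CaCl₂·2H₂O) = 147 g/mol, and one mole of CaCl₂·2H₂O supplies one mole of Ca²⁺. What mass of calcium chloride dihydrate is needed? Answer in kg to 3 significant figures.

Volume: 76,900 US gal × 3.785 L/gal = 291,066 L.
Hardness to add: (274 − 160) = 114 mg/L as CaCO₃ × 291,066 L = 33,180 g as CaCO₃.
Moles of Ca²⁺ (1 mol Ca²⁺ ≡ 1 mol CaCO₃): 33,180 / 100.1 g/mol = 331.5 mol.
Mass of CaCl₂·2H₂O: 331.5 × 147 = 48,730 g.

48.7 kg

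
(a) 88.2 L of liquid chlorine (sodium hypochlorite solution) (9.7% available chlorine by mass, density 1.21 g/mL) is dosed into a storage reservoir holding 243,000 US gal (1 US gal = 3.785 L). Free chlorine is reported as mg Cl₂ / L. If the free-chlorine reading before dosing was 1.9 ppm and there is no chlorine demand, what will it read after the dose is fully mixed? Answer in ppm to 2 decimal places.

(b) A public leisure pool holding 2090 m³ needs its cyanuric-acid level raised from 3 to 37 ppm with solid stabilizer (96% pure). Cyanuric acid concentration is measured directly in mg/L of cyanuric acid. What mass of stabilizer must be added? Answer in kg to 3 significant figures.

(a) Volume: 243,000 US gal × 3.785 L/gal = 919,755 L.
(a) Mass of solution: 88.2 L × 1000 mL/L × 1.21 g/mL = 106,700 g.
(a) Available chlorine delivered: 106,700 g × 0.097 = 10,350 g as Cl₂.
(a) Concentration rise: 10,350 g / 919,755 L = 11.26 mg/L = 11.26 ppm.
(a) Final FC: 1.9 + 11.26 = 13.16 ppm.

(b) Volume: 2090 m³ = 2,090,000 L.
(b) CYA to add: (37 − 3) = 34 mg/L × 2,090,000 L = 71,060 g cyanuric acid.
(b) At 96% purity: 71,060 / 0.96 = 74,020 g product.

(a) 13.16 ppm; (b) 74.0 kg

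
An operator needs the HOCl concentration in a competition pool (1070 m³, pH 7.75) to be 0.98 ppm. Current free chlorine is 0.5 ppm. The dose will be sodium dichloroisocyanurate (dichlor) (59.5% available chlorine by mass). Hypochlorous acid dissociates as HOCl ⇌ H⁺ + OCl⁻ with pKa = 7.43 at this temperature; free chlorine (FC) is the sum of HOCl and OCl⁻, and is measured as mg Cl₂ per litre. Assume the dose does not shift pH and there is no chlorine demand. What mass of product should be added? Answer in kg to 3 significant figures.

Volume: 1070 m³ = 1,070,000 L.
[OCl⁻]/[HOCl] = 10^(pH − pKa) = 10^(7.75 − 7.43) = 2.089; fraction as HOCl = 1/(1 + 2.089) = 0.3237.
Free chlorine required for 0.98 ppm HOCl: 0.98 / 0.3237 = 3.028 ppm.
FC to add: 3.028 − 0.5 = 2.528 mg/L as Cl₂.
Cl₂ equivalent: 2.528 mg/L × 1,070,000 L = 2704 g.
Product at 59.5% available Cl: 2704 / 0.595 = 4545 g.

4.55 kg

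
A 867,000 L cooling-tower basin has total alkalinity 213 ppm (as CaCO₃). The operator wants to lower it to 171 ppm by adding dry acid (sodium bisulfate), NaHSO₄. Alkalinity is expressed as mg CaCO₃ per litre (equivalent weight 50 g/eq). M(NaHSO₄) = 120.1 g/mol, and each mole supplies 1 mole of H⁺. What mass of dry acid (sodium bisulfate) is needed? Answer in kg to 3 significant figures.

87.5 kg

Alkalinity to neutralize: (213 − 171) = 42 mg/L as CaCO₃ × 867,000 L = 36,410 g as CaCO₃.
Equivalents of H⁺ required: 36,410 ÷ 50 g/eq = 728.3 eq = 728.3 mol NaHSO₄.
Mass of NaHSO₄: 728.3 × 120.1 = 87,470 g.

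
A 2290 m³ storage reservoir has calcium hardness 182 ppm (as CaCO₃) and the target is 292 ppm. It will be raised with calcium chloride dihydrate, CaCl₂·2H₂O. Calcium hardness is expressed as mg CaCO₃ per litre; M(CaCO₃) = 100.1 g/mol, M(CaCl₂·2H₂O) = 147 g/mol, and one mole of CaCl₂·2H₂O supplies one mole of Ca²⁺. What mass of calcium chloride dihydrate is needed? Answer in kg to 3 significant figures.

Volume: 2290 m³ = 2,290,000 L.
Hardness to add: (292 − 182) = 110 mg/L as CaCO₃ × 2,290,000 L = 251,900 g as CaCO₃.
Moles of Ca²⁺ (1 mol Ca²⁺ ≡ 1 mol CaCO₃): 251,900 / 100.1 g/mol = 2516 mol.
Mass of CaCl₂·2H₂O: 2516 × 147 = 369,900 g.

370 kg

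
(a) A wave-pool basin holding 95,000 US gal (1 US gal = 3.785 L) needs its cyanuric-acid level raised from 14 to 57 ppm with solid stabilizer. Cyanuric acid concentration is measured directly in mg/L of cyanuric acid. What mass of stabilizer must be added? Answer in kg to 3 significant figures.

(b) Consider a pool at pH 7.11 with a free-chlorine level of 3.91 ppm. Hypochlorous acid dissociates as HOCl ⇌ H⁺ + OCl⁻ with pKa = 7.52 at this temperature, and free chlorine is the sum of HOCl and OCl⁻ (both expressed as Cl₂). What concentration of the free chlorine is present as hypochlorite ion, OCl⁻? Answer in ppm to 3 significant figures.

(a) Volume: 95,000 US gal × 3.785 L/gal = 359,575 L.
(a) CYA to add: (57 − 14) = 43 mg/L × 359,575 L = 15,460 g cyanuric acid.

(b) [OCl⁻]/[HOCl] = 10^(pH − pKa) = 10^(7.11 − 7.52) = 10^-0.41 = 0.389.
(b) Fraction as HOCl = 1 / (1 + 0.389) = 0.7199.
(b) OCl⁻ = (1 − 0.7199) × 3.91 ppm = 1.095 ppm.

(a) 15.5 kg; (b) 1.10 ppm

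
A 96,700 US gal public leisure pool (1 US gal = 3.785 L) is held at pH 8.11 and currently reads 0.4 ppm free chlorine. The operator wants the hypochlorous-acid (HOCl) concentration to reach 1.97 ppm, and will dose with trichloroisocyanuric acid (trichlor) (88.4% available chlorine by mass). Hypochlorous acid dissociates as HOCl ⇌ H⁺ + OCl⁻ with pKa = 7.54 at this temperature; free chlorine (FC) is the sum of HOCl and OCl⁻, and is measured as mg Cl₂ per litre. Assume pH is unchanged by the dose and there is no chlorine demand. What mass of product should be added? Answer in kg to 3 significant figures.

3.68 kg

Volume: 96,700 US gal × 3.785 L/gal = 366,010 L.
[OCl⁻]/[HOCl] = 10^(pH − pKa) = 10^(8.11 − 7.54) = 3.715; fraction as HOCl = 1/(1 + 3.715) = 0.2121.
Free chlorine required for 1.97 ppm HOCl: 1.97 / 0.2121 = 9.289 ppm.
FC to add: 9.289 − 0.4 = 8.889 mg/L as Cl₂.
Cl₂ equivalent: 8.889 mg/L × 366,010 L = 3254 g.
Product at 88.4% available Cl: 3254 / 0.884 = 3680 g.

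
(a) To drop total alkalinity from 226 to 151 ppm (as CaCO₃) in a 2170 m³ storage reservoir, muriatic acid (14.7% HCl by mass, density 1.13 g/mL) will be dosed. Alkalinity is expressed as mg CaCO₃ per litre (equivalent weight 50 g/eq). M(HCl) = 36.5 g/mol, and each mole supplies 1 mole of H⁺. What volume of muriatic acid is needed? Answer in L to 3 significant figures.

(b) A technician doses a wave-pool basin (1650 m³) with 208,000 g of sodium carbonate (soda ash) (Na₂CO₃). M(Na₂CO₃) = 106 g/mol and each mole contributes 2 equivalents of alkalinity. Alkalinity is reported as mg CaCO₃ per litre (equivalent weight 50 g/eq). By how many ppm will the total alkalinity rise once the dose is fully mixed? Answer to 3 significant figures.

(a) 715 L; (b) 119 ppm

(a) Volume: 2170 m³ = 2,170,000 L.
(a) Alkalinity to neutralize: (226 − 151) = 75 mg/L as CaCO₃ × 2,170,000 L = 162,800 g as CaCO₃.
(a) Equivalents of H⁺ required: 162,800 ÷ 50 g/eq = 3255 eq = 3255 mol HCl.
(a) Mass of HCl: 3255 × 36.5 = 118,800 g.
(a) Mass of 14.7% solution: 118,800 / 0.147 = 808,200 g.
(a) Volume: 808,200 g ÷ 1.13 g/mL = 715,200 mL.

(b) Volume: 1650 m³ = 1,650,000 L.
(b) Moles of Na₂CO₃: 208,000 g ÷ 106 g/mol = 1962 mol → 3925 eq of alkalinity.
(b) As CaCO₃: 3925 eq × 50 g/eq = 196,200 g.
(b) Rise: 196,200 g / 1,650,000 L × 1000 = 118.9 mg/L.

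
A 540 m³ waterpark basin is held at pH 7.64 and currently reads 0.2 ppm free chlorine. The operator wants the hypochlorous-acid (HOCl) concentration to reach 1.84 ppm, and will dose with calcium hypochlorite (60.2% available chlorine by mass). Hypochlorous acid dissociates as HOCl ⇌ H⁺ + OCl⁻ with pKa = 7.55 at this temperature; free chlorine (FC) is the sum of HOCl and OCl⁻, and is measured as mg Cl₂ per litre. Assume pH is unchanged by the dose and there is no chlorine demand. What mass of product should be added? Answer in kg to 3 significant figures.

3.50 kg

Volume: 540 m³ = 540,000 L.
[OCl⁻]/[HOCl] = 10^(pH − pKa) = 10^(7.64 − 7.55) = 1.23; fraction as HOCl = 1/(1 + 1.23) = 0.4484.
Free chlorine required for 1.84 ppm HOCl: 1.84 / 0.4484 = 4.104 ppm.
FC to add: 4.104 − 0.2 = 3.904 mg/L as Cl₂.
Cl₂ equivalent: 3.904 mg/L × 540,000 L = 2108 g.
Product at 60.2% available Cl: 2108 / 0.602 = 3502 g.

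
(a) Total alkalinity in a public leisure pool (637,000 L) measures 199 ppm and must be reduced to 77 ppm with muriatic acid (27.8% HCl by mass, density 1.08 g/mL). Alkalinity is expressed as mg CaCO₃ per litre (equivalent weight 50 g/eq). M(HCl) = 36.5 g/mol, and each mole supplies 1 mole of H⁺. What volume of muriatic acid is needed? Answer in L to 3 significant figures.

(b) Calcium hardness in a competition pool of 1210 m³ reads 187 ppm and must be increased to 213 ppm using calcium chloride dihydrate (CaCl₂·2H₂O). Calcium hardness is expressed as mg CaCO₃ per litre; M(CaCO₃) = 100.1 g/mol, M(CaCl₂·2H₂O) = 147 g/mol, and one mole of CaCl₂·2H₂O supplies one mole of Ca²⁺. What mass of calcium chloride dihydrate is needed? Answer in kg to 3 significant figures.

(a) 189 L; (b) 46.2 kg

(a) Alkalinity to neutralize: (199 − 77) = 122 mg/L as CaCO₃ × 637,000 L = 77,710 g as CaCO₃.
(a) Equivalents of H⁺ required: 77,710 ÷ 50 g/eq = 1554 eq = 1554 mol HCl.
(a) Mass of HCl: 1554 × 36.5 = 56,730 g.
(a) Mass of 27.8% solution: 56,730 / 0.278 = 204,100 g.
(a) Volume: 204,100 g ÷ 1.08 g/mL = 189,000 mL.

(b) Volume: 1210 m³ = 1,210,000 L.
(b) Hardness to add: (213 − 187) = 26 mg/L as CaCO₃ × 1,210,000 L = 31,460 g as CaCO₃.
(b) Moles of Ca²⁺ (1 mol Ca²⁺ ≡ 1 mol CaCO₃): 31,460 / 100.1 g/mol = 314.3 mol.
(b) Mass of CaCl₂·2H₂O: 314.3 × 147 = 46,200 g.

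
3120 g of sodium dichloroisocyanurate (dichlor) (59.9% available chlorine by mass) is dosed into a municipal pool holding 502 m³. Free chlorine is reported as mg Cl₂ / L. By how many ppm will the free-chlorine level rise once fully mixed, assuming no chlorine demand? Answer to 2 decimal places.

3.72 ppm

Volume: 502 m³ = 502,000 L.
Available chlorine delivered: 3120 g × 0.599 = 1869 g as Cl₂.
Concentration rise: 1869 g / 502,000 L = 3.723 mg/L = 3.72 ppm.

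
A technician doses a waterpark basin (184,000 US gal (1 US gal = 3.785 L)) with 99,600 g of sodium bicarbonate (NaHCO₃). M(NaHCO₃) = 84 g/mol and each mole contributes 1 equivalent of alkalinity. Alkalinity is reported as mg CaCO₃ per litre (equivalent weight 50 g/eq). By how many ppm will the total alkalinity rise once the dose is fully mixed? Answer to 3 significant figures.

Volume: 184,000 US gal × 3.785 L/gal = 696,440 L.
Moles of NaHCO₃: 99,600 g ÷ 84 g/mol = 1186 mol → 1186 eq of alkalinity.
As CaCO₃: 1186 eq × 50 g/eq = 59,290 g.
Rise: 59,290 g / 696,440 L × 1000 = 85.13 mg/L.

85.1 ppm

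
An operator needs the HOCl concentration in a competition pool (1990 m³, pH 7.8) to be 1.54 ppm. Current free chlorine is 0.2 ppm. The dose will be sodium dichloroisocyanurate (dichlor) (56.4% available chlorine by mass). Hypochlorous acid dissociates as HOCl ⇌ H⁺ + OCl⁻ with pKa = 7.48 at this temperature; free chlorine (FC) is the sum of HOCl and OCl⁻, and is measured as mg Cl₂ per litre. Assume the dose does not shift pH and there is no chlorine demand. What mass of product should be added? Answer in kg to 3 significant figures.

Volume: 1990 m³ = 1,990,000 L.
[OCl⁻]/[HOCl] = 10^(pH − pKa) = 10^(7.8 − 7.48) = 2.089; fraction as HOCl = 1/(1 + 2.089) = 0.3237.
Free chlorine required for 1.54 ppm HOCl: 1.54 / 0.3237 = 4.758 ppm.
FC to add: 4.758 − 0.2 = 4.558 mg/L as Cl₂.
Cl₂ equivalent: 4.558 mg/L × 1,990,000 L = 9069 g.
Product at 56.4% available Cl: 9069 / 0.564 = 16,080 g.

16.1 kg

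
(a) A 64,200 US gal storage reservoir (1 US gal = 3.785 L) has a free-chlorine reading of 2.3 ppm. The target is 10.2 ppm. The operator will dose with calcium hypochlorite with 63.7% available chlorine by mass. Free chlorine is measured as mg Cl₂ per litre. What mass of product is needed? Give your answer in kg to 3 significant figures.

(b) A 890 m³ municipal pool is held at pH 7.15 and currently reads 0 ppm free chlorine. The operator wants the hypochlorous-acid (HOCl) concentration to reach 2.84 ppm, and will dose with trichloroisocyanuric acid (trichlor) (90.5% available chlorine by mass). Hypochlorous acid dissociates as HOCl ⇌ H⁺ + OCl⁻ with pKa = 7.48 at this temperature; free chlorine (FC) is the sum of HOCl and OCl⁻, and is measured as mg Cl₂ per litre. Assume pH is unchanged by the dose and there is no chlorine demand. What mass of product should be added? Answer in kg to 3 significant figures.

(a) 3.01 kg; (b) 4.10 kg

(a) Volume: 64,200 US gal × 3.785 L/gal = 242,997 L.
(a) Chlorine deficit: 10.2 − 2.3 = 7.9 ppm = 7.9 mg/L as Cl₂.
(a) Cl₂ equivalent needed: 7.9 mg/L × 242,997 L = 1,920,000 mg = 1920 g.
(a) Product at 63.7% available chlorine: 1920 / 0.637 = 3014 g.

(b) Volume: 890 m³ = 890,000 L.
(b) [OCl⁻]/[HOCl] = 10^(pH − pKa) = 10^(7.15 − 7.48) = 0.4677; fraction as HOCl = 1/(1 + 0.4677) = 0.6813.
(b) Free chlorine required for 2.84 ppm HOCl: 2.84 / 0.6813 = 4.168 ppm.
(b) FC to add: 4.168 − 0 = 4.168 mg/L as Cl₂.
(b) Cl₂ equivalent: 4.168 mg/L × 890,000 L = 3710 g.
(b) Product at 90.5% available Cl: 3710 / 0.905 = 4099 g.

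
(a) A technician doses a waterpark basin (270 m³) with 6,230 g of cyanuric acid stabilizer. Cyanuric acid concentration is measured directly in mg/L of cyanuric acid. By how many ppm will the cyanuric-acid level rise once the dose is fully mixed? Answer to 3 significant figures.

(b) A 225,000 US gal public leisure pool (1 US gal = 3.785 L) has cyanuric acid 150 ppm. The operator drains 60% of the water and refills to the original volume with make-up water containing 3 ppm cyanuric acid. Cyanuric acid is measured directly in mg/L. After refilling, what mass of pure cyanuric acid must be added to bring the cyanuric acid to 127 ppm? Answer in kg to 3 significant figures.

(a) 23.1 ppm; (b) 55.5 kg

(a) Volume: 270 m³ = 270,000 L.
(a) Rise: 6,230 g / 270,000 L × 1000 = 23.07 mg/L.

(b) Volume: 225,000 US gal × 3.785 L/gal = 851,625 L.
(b) After draining 60% and refilling: 150 × 0.40 + 3 × 0.60 = 61.8 ppm.
(b) Deficit to target: 127 − 61.8 = 65.2 mg/L.
(b) Mass: 65.2 mg/L × 851,625 L = 55,530 g cyanuric acid.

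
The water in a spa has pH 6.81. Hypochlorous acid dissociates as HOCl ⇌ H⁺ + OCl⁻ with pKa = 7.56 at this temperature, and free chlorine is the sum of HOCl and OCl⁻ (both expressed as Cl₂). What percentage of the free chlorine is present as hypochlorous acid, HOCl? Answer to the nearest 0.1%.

[OCl⁻]/[HOCl] = 10^(pH − pKa) = 10^(6.81 − 7.56) = 10^-0.75 = 0.1778.
Fraction as HOCl = 1 / (1 + 0.1778) = 0.849.

84.9%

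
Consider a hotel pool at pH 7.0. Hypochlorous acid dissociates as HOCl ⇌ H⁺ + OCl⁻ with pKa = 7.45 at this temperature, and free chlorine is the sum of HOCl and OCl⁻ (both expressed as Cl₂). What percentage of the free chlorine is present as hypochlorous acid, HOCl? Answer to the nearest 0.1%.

[OCl⁻]/[HOCl] = 10^(pH − pKa) = 10^(7.0 − 7.45) = 10^-0.45 = 0.3548.
Fraction as HOCl = 1 / (1 + 0.3548) = 0.7381.

73.8%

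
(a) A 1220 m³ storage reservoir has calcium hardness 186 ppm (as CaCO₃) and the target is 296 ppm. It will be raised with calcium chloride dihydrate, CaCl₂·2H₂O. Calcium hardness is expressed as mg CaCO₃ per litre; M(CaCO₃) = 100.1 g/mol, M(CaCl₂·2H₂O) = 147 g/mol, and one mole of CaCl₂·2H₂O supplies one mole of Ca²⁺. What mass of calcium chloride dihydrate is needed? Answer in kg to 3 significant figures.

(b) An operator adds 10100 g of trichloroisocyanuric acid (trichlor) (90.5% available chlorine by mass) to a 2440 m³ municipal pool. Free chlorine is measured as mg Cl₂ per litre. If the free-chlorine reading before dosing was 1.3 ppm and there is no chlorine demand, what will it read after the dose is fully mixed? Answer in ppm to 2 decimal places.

(a) Volume: 1220 m³ = 1,220,000 L.
(a) Hardness to add: (296 − 186) = 110 mg/L as CaCO₃ × 1,220,000 L = 134,200 g as CaCO₃.
(a) Moles of Ca²⁺ (1 mol Ca²⁺ ≡ 1 mol CaCO₃): 134,200 / 100.1 g/mol = 1341 mol.
(a) Mass of CaCl₂·2H₂O: 1341 × 147 = 197,100 g.

(b) Volume: 2440 m³ = 2,440,000 L.
(b) Available chlorine delivered: 10,100 g × 0.905 = 9140 g as Cl₂.
(b) Concentration rise: 9140 g / 2,440,000 L = 3.746 mg/L = 3.75 ppm.
(b) Final FC: 1.3 + 3.75 = 5.05 ppm.

(a) 197 kg; (b) 5.05 ppm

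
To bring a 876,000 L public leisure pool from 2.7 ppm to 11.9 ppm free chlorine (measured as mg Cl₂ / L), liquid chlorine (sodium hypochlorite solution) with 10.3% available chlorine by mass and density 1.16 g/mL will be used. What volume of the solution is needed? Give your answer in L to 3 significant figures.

Chlorine deficit: 11.9 − 2.7 = 9.2 ppm = 9.2 mg/L as Cl₂.
Cl₂ equivalent needed: 9.2 mg/L × 876,000 L = 8,059,000 mg = 8059 g.
Product at 10.3% available chlorine: 8059 / 0.103 = 78,240 g.
Volume at density 1.16 g/mL: 78,240 g ÷ 1.16 g/mL = 67,450 mL.

67.5 L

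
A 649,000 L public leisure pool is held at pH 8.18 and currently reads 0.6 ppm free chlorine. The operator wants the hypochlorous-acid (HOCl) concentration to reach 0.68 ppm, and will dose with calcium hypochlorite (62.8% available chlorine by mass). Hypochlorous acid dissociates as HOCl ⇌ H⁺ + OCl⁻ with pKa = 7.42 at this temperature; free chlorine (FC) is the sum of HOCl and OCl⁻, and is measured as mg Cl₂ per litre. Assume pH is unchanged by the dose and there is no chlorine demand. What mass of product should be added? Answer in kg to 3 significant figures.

4.13 kg

[OCl⁻]/[HOCl] = 10^(pH − pKa) = 10^(8.18 − 7.42) = 5.754; fraction as HOCl = 1/(1 + 5.754) = 0.1481.
Free chlorine required for 0.68 ppm HOCl: 0.68 / 0.1481 = 4.593 ppm.
FC to add: 4.593 − 0.6 = 3.993 mg/L as Cl₂.
Cl₂ equivalent: 3.993 mg/L × 649,000 L = 2591 g.
Product at 62.8% available Cl: 2591 / 0.628 = 4127 g.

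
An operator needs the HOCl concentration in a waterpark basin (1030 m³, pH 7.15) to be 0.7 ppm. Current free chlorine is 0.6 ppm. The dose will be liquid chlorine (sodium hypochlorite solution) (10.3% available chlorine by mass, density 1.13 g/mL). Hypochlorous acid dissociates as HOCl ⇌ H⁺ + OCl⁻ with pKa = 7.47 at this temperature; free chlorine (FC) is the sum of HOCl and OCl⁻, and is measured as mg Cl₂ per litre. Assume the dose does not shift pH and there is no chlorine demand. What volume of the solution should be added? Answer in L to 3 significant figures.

Volume: 1030 m³ = 1,030,000 L.
[OCl⁻]/[HOCl] = 10^(pH − pKa) = 10^(7.15 − 7.47) = 0.4786; fraction as HOCl = 1/(1 + 0.4786) = 0.6763.
Free chlorine required for 0.7 ppm HOCl: 0.7 / 0.6763 = 1.035 ppm.
FC to add: 1.035 − 0.6 = 0.435 mg/L as Cl₂.
Cl₂ equivalent: 0.435 mg/L × 1,030,000 L = 448.1 g.
Product at 10.3% available Cl: 448.1 / 0.103 = 4350 g.
Volume: 4350 g ÷ 1.13 g/mL = 3850 mL.

3.85 L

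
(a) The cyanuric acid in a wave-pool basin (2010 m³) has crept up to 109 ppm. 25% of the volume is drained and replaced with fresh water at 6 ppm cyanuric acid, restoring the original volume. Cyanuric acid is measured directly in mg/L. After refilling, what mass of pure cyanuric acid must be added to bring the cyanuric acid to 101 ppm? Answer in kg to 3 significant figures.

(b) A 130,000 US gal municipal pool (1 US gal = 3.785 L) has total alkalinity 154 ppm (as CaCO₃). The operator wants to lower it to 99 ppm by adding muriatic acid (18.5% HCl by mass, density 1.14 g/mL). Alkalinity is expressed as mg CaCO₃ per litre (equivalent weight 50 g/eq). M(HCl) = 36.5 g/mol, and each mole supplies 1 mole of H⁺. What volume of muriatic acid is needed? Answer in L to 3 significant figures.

(a) 35.7 kg; (b) 93.7 L

(a) Volume: 2010 m³ = 2,010,000 L.
(a) After draining 25% and refilling: 109 × 0.75 + 6 × 0.25 = 83.25 ppm.
(a) Deficit to target: 101 − 83.25 = 17.75 mg/L.
(a) Mass: 17.75 mg/L × 2,010,000 L = 35,680 g cyanuric acid.

(b) Volume: 130,000 US gal × 3.785 L/gal = 492,050 L.
(b) Alkalinity to neutralize: (154 − 99) = 55 mg/L as CaCO₃ × 492,050 L = 27,060 g as CaCO₃.
(b) Equivalents of H⁺ required: 27,060 ÷ 50 g/eq = 541.3 eq = 541.3 mol HCl.
(b) Mass of HCl: 541.3 × 36.5 = 19,760 g.
(b) Mass of 18.5% solution: 19,760 / 0.185 = 106,800 g.
(b) Volume: 106,800 g ÷ 1.14 g/mL = 93,670 mL.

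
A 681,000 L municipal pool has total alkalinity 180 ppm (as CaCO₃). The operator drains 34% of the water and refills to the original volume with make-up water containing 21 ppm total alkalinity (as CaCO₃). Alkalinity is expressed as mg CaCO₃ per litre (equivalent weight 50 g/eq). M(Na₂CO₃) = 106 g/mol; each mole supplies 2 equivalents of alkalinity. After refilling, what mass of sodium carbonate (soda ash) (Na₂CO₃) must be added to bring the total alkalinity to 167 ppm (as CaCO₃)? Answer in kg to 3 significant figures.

After draining 34% and refilling: 180 × 0.66 + 21 × 0.34 = 125.94 ppm.
Deficit to target: 167 − 125.94 = 41.06 mg/L.
As CaCO₃: 41.06 mg/L × 681,000 L = 27,960 g; ÷ 50 g/eq ÷ 2 = 279.6 mol Na₂CO₃.
Mass: 279.6 × 106 = 29,640 g.

29.6 kg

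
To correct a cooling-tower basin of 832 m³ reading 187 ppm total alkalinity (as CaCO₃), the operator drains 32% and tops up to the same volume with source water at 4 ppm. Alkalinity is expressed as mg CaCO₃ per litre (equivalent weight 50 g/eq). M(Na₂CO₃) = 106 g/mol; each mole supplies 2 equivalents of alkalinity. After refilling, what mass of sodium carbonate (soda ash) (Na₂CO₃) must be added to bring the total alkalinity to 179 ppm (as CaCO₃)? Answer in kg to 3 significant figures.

Volume: 832 m³ = 832,000 L.
After draining 32% and refilling: 187 × 0.68 + 4 × 0.32 = 128.44 ppm.
Deficit to target: 179 − 128.44 = 50.56 mg/L.
As CaCO₃: 50.56 mg/L × 832,000 L = 42,070 g; ÷ 50 g/eq ÷ 2 = 420.7 mol Na₂CO₃.
Mass: 420.7 × 106 = 44,590 g.

44.6 kg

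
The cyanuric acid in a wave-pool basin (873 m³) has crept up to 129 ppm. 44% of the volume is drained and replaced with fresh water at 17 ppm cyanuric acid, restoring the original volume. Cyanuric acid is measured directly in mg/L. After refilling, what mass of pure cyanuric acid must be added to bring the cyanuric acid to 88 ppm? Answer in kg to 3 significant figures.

Volume: 873 m³ = 873,000 L.
After draining 44% and refilling: 129 × 0.56 + 17 × 0.44 = 79.72 ppm.
Deficit to target: 88 − 79.72 = 8.28 mg/L.
Mass: 8.28 mg/L × 873,000 L = 7228 g cyanuric acid.

7.23 kg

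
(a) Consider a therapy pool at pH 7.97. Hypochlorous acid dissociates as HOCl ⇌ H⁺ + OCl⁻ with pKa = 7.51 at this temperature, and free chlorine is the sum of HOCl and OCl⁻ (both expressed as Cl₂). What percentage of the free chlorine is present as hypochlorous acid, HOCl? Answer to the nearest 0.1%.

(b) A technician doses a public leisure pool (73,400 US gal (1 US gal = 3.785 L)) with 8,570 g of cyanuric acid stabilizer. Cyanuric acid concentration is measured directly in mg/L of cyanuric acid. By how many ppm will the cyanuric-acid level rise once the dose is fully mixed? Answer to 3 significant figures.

(a) 25.7%; (b) 30.8 ppm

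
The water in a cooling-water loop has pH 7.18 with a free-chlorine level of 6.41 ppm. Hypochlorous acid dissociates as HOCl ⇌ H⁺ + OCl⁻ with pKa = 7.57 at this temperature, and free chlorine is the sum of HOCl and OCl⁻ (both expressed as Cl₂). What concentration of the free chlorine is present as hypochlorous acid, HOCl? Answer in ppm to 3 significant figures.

4.55 ppm

[OCl⁻]/[HOCl] = 10^(pH − pKa) = 10^(7.18 − 7.57) = 10^-0.39 = 0.4074.
Fraction as HOCl = 1 / (1 + 0.4074) = 0.7105.
HOCl = 0.7105 × 6.41 ppm = 4.555 ppm.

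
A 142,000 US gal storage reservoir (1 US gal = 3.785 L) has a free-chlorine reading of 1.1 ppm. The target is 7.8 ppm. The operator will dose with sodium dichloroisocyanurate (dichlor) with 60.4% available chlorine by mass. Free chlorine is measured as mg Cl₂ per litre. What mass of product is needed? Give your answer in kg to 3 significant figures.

5.96 kg

Volume: 142,000 US gal × 3.785 L/gal = 537,470 L.
Chlorine deficit: 7.8 − 1.1 = 6.7 ppm = 6.7 mg/L as Cl₂.
Cl₂ equivalent needed: 6.7 mg/L × 537,470 L = 3,601,000 mg = 3601 g.
Product at 60.4% available chlorine: 3601 / 0.604 = 5962 g.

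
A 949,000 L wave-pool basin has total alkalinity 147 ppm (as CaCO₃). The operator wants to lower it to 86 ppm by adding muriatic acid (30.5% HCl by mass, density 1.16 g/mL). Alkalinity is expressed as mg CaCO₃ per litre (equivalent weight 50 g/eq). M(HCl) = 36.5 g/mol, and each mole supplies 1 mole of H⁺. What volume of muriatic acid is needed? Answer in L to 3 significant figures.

119 L

Alkalinity to neutralize: (147 − 86) = 61 mg/L as CaCO₃ × 949,000 L = 57,890 g as CaCO₃.
Equivalents of H⁺ required: 57,890 ÷ 50 g/eq = 1158 eq = 1158 mol HCl.
Mass of HCl: 1158 × 36.5 = 42,260 g.
Mass of 30.5% solution: 42,260 / 0.305 = 138,600 g.
Volume: 138,600 g ÷ 1.16 g/mL = 119,400 mL.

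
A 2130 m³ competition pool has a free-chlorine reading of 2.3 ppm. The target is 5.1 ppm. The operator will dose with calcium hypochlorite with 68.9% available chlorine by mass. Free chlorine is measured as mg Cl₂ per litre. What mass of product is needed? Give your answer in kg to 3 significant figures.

8.66 kg

Volume: 2130 m³ = 2,130,000 L.
Chlorine deficit: 5.1 − 2.3 = 2.8 ppm = 2.8 mg/L as Cl₂.
Cl₂ equivalent needed: 2.8 mg/L × 2,130,000 L = 5,964,000 mg = 5964 g.
Product at 68.9% available chlorine: 5964 / 0.689 = 8656 g.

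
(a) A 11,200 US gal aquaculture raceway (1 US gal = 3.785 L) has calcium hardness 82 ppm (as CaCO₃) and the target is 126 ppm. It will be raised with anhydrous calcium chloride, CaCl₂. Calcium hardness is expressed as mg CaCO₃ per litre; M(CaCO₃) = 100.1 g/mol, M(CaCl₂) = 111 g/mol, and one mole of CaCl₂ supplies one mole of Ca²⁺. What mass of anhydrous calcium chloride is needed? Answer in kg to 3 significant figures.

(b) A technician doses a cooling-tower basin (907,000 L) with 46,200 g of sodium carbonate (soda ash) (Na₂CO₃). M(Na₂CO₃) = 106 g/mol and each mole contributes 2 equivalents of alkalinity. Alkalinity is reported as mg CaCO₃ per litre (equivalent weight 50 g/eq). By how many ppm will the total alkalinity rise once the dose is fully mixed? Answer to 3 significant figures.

(a) 2.07 kg; (b) 48.1 ppm

(a) Volume: 11,200 US gal × 3.785 L/gal = 42,392 L.
(a) Hardness to add: (126 − 82) = 44 mg/L as CaCO₃ × 42,392 L = 1865 g as CaCO₃.
(a) Moles of Ca²⁺ (1 mol Ca²⁺ ≡ 1 mol CaCO₃): 1865 / 100.1 g/mol = 18.63 mol.
(a) Mass of CaCl₂: 18.63 × 111 = 2068 g.

(b) Moles of Na₂CO₃: 46,200 g ÷ 106 g/mol = 435.8 mol → 871.7 eq of alkalinity.
(b) As CaCO₃: 871.7 eq × 50 g/eq = 43,580 g.
(b) Rise: 43,580 g / 907,000 L × 1000 = 48.05 mg/L.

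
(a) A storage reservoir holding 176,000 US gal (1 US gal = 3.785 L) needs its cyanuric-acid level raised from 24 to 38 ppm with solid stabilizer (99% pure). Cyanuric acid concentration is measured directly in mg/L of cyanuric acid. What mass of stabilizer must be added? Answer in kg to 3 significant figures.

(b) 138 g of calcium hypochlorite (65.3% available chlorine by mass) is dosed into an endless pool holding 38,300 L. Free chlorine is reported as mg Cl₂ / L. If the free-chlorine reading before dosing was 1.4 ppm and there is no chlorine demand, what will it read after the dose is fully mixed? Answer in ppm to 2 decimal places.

(a) 9.42 kg; (b) 3.75 ppm

(a) Volume: 176,000 US gal × 3.785 L/gal = 666,160 L.
(a) CYA to add: (38 − 24) = 14 mg/L × 666,160 L = 9326 g cyanuric acid.
(a) At 99% purity: 9326 / 0.99 = 9420 g product.

(b) Available chlorine delivered: 138 g × 0.653 = 90.11 g as Cl₂.
(b) Concentration rise: 90.11 g / 38,300 L = 2.353 mg/L = 2.35 ppm.
(b) Final FC: 1.4 + 2.35 = 3.75 ppm.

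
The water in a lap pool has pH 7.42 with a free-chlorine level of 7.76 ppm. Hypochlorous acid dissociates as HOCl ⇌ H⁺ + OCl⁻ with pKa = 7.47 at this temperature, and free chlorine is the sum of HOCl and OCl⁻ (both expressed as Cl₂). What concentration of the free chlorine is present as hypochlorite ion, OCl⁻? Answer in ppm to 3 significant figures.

[OCl⁻]/[HOCl] = 10^(pH − pKa) = 10^(7.42 − 7.47) = 10^-0.05 = 0.8913.
Fraction as HOCl = 1 / (1 + 0.8913) = 0.5288.
OCl⁻ = (1 − 0.5288) × 7.76 ppm = 3.657 ppm.

3.66 ppm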